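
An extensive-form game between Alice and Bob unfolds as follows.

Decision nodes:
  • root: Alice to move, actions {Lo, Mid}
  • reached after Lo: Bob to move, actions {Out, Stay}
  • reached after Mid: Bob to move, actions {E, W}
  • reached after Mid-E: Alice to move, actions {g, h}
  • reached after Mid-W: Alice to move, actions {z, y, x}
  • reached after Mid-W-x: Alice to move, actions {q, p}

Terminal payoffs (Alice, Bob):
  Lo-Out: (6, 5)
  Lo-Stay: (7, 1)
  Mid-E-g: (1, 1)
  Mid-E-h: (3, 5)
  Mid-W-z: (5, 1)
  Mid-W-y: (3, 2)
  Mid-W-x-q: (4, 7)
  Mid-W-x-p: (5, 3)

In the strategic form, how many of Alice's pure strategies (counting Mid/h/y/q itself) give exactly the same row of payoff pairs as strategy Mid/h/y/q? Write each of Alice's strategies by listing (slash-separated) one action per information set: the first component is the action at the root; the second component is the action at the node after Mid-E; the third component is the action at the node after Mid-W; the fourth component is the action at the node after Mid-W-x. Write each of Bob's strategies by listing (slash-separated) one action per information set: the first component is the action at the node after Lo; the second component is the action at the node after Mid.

Row for Mid/h/y/q (columns Out/E, Out/W, Stay/E, Stay/W): (3,5) (3,2) (3,5) (3,2).
Under Mid/h/y/q, Alice's choice at the node after Mid-W-x can never be reached regardless of what Bob does, so varying those choices leaves every outcome unchanged.
Holding the reachable choices fixed and varying the unreachable one freely already gives 2 equivalent strategies.
No other strategy reproduces this row, so those 2 are the full class: Mid/h/y/q, Mid/h/y/p.

2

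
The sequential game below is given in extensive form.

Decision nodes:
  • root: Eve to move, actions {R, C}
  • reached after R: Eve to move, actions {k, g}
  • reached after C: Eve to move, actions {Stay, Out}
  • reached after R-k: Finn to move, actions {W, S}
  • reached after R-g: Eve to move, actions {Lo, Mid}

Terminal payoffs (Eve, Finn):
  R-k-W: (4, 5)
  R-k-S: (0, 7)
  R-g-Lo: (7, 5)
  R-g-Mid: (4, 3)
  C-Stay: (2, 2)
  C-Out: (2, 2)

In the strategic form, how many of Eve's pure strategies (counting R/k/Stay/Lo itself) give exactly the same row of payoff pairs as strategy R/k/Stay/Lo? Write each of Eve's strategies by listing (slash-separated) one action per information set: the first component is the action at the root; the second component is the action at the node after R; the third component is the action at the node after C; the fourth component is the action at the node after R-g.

Row for R/k/Stay/Lo (columns W, S): (4,5) (0,7).
Under R/k/Stay/Lo, Eve's choice at the node after C and at the node after R-g can never be reached regardless of what Finn does, so varying those choices leaves every outcome unchanged.
Holding the reachable choices fixed and varying the unreachable ones freely already gives 2 × 2 = 4 equivalent strategies.
No other strategy reproduces this row, so those 4 are the full class: R/k/Stay/Lo, R/k/Stay/Mid, R/k/Out/Lo, R/k/Out/Mid.

4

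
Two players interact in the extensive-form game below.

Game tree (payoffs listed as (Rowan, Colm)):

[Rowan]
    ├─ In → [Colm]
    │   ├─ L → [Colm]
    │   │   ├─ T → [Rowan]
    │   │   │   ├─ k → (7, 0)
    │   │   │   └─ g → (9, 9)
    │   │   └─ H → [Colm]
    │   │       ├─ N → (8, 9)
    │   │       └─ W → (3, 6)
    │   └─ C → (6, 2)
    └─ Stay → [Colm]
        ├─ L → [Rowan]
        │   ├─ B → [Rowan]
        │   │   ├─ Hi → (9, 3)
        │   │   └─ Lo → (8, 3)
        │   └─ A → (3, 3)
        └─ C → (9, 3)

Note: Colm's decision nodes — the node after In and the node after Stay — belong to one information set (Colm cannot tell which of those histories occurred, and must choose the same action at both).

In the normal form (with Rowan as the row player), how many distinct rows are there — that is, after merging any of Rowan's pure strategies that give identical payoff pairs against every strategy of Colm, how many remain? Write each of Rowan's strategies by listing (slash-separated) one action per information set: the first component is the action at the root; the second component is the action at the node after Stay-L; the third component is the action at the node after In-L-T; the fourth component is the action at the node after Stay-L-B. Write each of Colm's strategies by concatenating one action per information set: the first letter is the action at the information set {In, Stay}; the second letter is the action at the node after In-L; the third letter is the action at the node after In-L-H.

Rowan has 16 pure strategies: In/B/k/Hi, In/B/k/Lo, In/B/g/Hi, In/B/g/Lo, In/A/k/Hi, In/A/k/Lo, In/A/g/Hi, In/A/g/Lo, Stay/B/k/Hi, Stay/B/k/Lo, Stay/B/g/Hi, Stay/B/g/Lo, Stay/A/k/Hi, Stay/A/k/Lo, Stay/A/g/Hi, Stay/A/g/Lo. Columns: LTN, LTW, LHN, LHW, CTN, CTW, CHN, CHW.
{In/B/k/Hi, In/B/k/Lo, In/A/k/Hi, In/A/k/Lo} → row (7,0) (7,0) (8,9) (3,6) (6,2) (6,2) (6,2) (6,2)
{In/B/g/Hi, In/B/g/Lo, In/A/g/Hi, In/A/g/Lo} → row (9,9) (9,9) (8,9) (3,6) (6,2) (6,2) (6,2) (6,2)
{Stay/B/k/Hi, Stay/B/g/Hi} → row (9,3) (9,3) (9,3) (9,3) (9,3) (9,3) (9,3) (9,3)
{Stay/B/k/Lo, Stay/B/g/Lo} → row (8,3) (8,3) (8,3) (8,3) (9,3) (9,3) (9,3) (9,3)
{Stay/A/k/Hi, Stay/A/k/Lo, Stay/A/g/Hi, Stay/A/g/Lo} → row (3,3) (3,3) (3,3) (3,3) (9,3) (9,3) (9,3) (9,3)
That's 5 distinct rows out of 16 strategies.

5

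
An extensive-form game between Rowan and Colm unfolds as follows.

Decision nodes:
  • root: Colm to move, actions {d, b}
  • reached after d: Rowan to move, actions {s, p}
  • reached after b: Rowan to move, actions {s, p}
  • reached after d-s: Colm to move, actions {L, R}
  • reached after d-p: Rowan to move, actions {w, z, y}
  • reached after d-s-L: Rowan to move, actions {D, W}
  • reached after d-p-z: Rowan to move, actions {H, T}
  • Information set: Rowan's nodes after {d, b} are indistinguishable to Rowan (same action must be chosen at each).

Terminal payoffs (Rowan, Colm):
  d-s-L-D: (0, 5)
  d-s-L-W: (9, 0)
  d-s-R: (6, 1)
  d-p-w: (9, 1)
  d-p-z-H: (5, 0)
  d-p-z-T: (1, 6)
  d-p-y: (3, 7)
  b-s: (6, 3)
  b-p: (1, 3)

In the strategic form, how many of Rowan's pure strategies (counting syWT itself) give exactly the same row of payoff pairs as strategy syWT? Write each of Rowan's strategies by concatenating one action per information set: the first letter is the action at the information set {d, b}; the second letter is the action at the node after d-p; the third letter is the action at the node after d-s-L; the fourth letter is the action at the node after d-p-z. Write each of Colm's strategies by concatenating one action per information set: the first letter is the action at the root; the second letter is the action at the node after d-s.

Row for syWT (columns dL, dR, bL, bR): (9,0) (6,1) (6,3) (6,3).
Under syWT, Rowan's choice at the node after d-p and at the node after d-p-z can never be reached regardless of what Colm does, so varying those choices leaves every outcome unchanged.
Holding the reachable choices fixed and varying the unreachable ones freely already gives 3 × 2 = 6 equivalent strategies.
No other strategy reproduces this row, so those 6 are the full class: swWH, swWT, szWH, szWT, syWH, syWT.

6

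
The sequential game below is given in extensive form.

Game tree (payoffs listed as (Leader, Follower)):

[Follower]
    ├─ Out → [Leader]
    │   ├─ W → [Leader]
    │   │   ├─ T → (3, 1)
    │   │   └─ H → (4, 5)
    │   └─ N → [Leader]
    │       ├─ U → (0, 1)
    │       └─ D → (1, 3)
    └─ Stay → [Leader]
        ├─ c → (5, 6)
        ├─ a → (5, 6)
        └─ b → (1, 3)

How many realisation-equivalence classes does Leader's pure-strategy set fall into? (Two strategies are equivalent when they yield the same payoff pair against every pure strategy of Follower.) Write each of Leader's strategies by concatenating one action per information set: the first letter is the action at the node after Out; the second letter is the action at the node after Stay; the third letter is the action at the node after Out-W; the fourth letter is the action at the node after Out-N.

Leader has 24 pure strategies: WcTU, WcTD, WcHU, WcHD, WaTU, WaTD, WaHU, WaHD, WbTU, WbTD, WbHU, WbHD, NcTU, NcTD, NcHU, NcHD, NaTU, NaTD, NaHU, NaHD, NbTU, NbTD, NbHU, NbHD. Columns: Out, Stay.
{WcTU, WcTD, WaTU, WaTD} → row (3,1) (5,6)
{WcHU, WcHD, WaHU, WaHD} → row (4,5) (5,6)
{WbTU, WbTD} → row (3,1) (1,3)
{WbHU, WbHD} → row (4,5) (1,3)
{NcTU, NcHU, NaTU, NaHU} → row (0,1) (5,6)
{NcTD, NcHD, NaTD, NaHD} → row (1,3) (5,6)
{NbTU, NbHU} → row (0,1) (1,3)
{NbTD, NbHD} → row (1,3) (1,3)
That's 8 distinct rows out of 24 strategies.

8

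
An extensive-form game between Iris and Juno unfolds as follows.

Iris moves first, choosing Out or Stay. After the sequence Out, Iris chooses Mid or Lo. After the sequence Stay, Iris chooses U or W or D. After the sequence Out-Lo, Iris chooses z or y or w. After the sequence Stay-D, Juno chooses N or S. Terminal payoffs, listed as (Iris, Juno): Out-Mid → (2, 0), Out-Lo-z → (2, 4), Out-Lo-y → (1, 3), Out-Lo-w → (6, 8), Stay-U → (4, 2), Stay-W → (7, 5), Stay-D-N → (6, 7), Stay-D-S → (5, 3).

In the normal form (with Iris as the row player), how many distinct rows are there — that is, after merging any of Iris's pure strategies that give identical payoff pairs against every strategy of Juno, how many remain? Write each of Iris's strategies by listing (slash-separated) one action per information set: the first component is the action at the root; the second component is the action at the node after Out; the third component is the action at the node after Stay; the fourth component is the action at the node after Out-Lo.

7

Iris has 36 pure strategies: Out/Mid/U/z, Out/Mid/U/y, Out/Mid/U/w, Out/Mid/W/z, Out/Mid/W/y, Out/Mid/W/w, Out/Mid/D/z, Out/Mid/D/y, Out/Mid/D/w, Out/Lo/U/z, Out/Lo/U/y, Out/Lo/U/w, Out/Lo/W/z, Out/Lo/W/y, Out/Lo/W/w, Out/Lo/D/z, Out/Lo/D/y, Out/Lo/D/w, Stay/Mid/U/z, Stay/Mid/U/y, Stay/Mid/U/w, Stay/Mid/W/z, Stay/Mid/W/y, Stay/Mid/W/w, Stay/Mid/D/z, Stay/Mid/D/y, Stay/Mid/D/w, Stay/Lo/U/z, Stay/Lo/U/y, Stay/Lo/U/w, Stay/Lo/W/z, Stay/Lo/W/y, Stay/Lo/W/w, Stay/Lo/D/z, Stay/Lo/D/y, Stay/Lo/D/w. Columns: N, S.
{Out/Mid/U/z, Out/Mid/U/y, Out/Mid/U/w, Out/Mid/W/z, Out/Mid/W/y, Out/Mid/W/w, Out/Mid/D/z, Out/Mid/D/y, Out/Mid/D/w} → row (2,0) (2,0)
{Out/Lo/U/z, Out/Lo/W/z, Out/Lo/D/z} → row (2,4) (2,4)
{Out/Lo/U/y, Out/Lo/W/y, Out/Lo/D/y} → row (1,3) (1,3)
{Out/Lo/U/w, Out/Lo/W/w, Out/Lo/D/w} → row (6,8) (6,8)
{Stay/Mid/U/z, Stay/Mid/U/y, Stay/Mid/U/w, Stay/Lo/U/z, Stay/Lo/U/y, Stay/Lo/U/w} → row (4,2) (4,2)
{Stay/Mid/W/z, Stay/Mid/W/y, Stay/Mid/W/w, Stay/Lo/W/z, Stay/Lo/W/y, Stay/Lo/W/w} → row (7,5) (7,5)
{Stay/Mid/D/z, Stay/Mid/D/y, Stay/Mid/D/w, Stay/Lo/D/z, Stay/Lo/D/y, Stay/Lo/D/w} → row (6,7) (5,3)
That's 7 distinct rows out of 36 strategies.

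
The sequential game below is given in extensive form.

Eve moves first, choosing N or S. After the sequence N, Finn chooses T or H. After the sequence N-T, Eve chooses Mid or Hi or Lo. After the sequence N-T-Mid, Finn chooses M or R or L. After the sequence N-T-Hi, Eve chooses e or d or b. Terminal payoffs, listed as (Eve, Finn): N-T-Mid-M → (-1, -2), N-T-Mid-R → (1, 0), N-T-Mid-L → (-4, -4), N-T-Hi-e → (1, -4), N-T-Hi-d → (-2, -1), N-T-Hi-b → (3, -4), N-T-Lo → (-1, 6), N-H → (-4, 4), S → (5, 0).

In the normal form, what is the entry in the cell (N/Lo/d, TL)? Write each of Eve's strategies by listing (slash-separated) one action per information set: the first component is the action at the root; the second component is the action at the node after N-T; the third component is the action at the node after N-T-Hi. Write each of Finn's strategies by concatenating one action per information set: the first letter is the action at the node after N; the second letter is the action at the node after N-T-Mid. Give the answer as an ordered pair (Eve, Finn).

Trace the play path from the root:
  Eve plays N
  Finn plays T at [N]
  Eve plays Lo at [N-T]
→ terminal payoff (-1, 6).
(Eve's choice at the node after N-T-Hi is never reached on this path, so it doesn't affect the outcome.)

(-1, 6)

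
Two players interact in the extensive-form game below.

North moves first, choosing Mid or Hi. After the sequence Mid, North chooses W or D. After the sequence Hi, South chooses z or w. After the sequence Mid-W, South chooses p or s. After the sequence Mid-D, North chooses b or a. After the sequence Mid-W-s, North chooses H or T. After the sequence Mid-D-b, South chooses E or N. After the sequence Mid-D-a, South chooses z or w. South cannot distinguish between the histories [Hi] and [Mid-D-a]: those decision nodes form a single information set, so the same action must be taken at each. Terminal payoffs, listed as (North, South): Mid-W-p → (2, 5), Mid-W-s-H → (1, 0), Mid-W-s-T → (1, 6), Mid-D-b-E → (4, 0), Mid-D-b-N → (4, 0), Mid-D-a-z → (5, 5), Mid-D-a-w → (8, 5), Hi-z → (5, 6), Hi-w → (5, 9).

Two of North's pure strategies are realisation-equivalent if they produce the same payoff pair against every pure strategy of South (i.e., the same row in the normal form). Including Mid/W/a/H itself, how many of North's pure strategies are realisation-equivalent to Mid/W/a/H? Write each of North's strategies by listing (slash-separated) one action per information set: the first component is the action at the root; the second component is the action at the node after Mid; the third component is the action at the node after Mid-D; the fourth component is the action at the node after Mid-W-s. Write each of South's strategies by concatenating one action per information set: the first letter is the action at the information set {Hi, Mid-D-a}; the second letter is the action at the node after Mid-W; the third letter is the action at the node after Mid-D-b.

Row for Mid/W/a/H (columns zpE, zpN, zsE, zsN, wpE, wpN, wsE, wsN): (2,5) (2,5) (1,0) (1,0) (2,5) (2,5) (1,0) (1,0).
Under Mid/W/a/H, North's choice at the node after Mid-D can never be reached regardless of what South does, so varying those choices leaves every outcome unchanged.
Holding the reachable choices fixed and varying the unreachable one freely already gives 2 equivalent strategies.
No other strategy reproduces this row, so those 2 are the full class: Mid/W/b/H, Mid/W/a/H.

2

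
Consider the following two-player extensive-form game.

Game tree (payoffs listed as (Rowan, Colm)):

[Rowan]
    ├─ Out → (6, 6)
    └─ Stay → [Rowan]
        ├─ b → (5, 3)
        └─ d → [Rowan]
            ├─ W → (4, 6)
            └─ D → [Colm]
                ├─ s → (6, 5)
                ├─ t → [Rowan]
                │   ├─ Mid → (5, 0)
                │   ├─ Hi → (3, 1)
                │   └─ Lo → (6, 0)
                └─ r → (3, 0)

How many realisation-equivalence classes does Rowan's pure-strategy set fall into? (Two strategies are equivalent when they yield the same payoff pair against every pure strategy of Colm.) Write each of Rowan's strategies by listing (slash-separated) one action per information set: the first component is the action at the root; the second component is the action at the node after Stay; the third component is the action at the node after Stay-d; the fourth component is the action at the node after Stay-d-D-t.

Rowan has 24 pure strategies: Out/b/W/Mid, Out/b/W/Hi, Out/b/W/Lo, Out/b/D/Mid, Out/b/D/Hi, Out/b/D/Lo, Out/d/W/Mid, Out/d/W/Hi, Out/d/W/Lo, Out/d/D/Mid, Out/d/D/Hi, Out/d/D/Lo, Stay/b/W/Mid, Stay/b/W/Hi, Stay/b/W/Lo, Stay/b/D/Mid, Stay/b/D/Hi, Stay/b/D/Lo, Stay/d/W/Mid, Stay/d/W/Hi, Stay/d/W/Lo, Stay/d/D/Mid, Stay/d/D/Hi, Stay/d/D/Lo. Columns: s, t, r.
{Out/b/W/Mid, Out/b/W/Hi, Out/b/W/Lo, Out/b/D/Mid, Out/b/D/Hi, Out/b/D/Lo, Out/d/W/Mid, Out/d/W/Hi, Out/d/W/Lo, Out/d/D/Mid, Out/d/D/Hi, Out/d/D/Lo} → row (6,6) (6,6) (6,6)
{Stay/b/W/Mid, Stay/b/W/Hi, Stay/b/W/Lo, Stay/b/D/Mid, Stay/b/D/Hi, Stay/b/D/Lo} → row (5,3) (5,3) (5,3)
{Stay/d/W/Mid, Stay/d/W/Hi, Stay/d/W/Lo} → row (4,6) (4,6) (4,6)
{Stay/d/D/Mid} → row (6,5) (5,0) (3,0)
{Stay/d/D/Hi} → row (6,5) (3,1) (3,0)
{Stay/d/D/Lo} → row (6,5) (6,0) (3,0)
That's 6 distinct rows out of 24 strategies.

6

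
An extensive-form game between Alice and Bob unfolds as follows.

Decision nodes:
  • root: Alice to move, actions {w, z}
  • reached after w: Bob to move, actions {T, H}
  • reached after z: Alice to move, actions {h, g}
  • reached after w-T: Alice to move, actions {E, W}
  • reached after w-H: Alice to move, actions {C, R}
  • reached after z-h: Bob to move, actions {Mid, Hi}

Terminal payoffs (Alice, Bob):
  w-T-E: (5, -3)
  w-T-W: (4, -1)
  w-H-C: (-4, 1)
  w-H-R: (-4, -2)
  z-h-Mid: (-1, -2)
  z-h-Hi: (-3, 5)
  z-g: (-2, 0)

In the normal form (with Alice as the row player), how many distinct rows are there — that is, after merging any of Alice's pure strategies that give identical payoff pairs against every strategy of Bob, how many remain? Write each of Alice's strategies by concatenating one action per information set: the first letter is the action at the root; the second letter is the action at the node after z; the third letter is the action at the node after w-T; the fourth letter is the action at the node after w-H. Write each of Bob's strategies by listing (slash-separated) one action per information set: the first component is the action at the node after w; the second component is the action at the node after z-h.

Alice has 16 pure strategies: whEC, whER, whWC, whWR, wgEC, wgER, wgWC, wgWR, zhEC, zhER, zhWC, zhWR, zgEC, zgER, zgWC, zgWR. Columns: T/Mid, T/Hi, H/Mid, H/Hi.
{whEC, wgEC} → row (5,-3) (5,-3) (-4,1) (-4,1)
{whER, wgER} → row (5,-3) (5,-3) (-4,-2) (-4,-2)
{whWC, wgWC} → row (4,-1) (4,-1) (-4,1) (-4,1)
{whWR, wgWR} → row (4,-1) (4,-1) (-4,-2) (-4,-2)
{zhEC, zhER, zhWC, zhWR} → row (-1,-2) (-3,5) (-1,-2) (-3,5)
{zgEC, zgER, zgWC, zgWR} → row (-2,0) (-2,0) (-2,0) (-2,0)
That's 6 distinct rows out of 16 strategies.

6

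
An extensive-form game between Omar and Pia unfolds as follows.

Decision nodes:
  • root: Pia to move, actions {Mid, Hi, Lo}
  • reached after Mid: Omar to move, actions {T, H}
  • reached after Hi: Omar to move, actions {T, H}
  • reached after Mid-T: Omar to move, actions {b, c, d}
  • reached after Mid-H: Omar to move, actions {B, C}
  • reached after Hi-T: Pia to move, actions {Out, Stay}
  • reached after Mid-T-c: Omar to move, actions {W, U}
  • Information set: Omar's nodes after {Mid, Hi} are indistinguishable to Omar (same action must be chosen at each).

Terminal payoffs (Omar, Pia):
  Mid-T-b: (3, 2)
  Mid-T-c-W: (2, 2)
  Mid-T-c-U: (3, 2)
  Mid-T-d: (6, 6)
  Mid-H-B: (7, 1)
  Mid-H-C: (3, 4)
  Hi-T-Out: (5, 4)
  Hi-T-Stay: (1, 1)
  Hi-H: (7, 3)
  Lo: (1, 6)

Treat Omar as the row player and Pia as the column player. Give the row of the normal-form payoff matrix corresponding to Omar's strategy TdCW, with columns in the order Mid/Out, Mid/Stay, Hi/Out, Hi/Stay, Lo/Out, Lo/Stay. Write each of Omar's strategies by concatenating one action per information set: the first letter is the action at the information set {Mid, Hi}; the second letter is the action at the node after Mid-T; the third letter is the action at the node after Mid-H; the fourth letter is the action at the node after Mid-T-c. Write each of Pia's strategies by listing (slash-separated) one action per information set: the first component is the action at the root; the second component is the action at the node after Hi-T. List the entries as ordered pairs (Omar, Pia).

(6,6) (6,6) (5,4) (1,1) (1,6) (1,6)

vs Mid/Out: Pia plays Mid → Omar plays T at [Mid] → Omar plays d at [Mid-T] → (6, 6)
vs Mid/Stay: Pia plays Mid → Omar plays T at [Mid] → Omar plays d at [Mid-T] → (6, 6)
vs Hi/Out: Pia plays Hi → Omar plays T at [Hi] → Pia plays Out at [Hi-T] → (5, 4)
vs Hi/Stay: Pia plays Hi → Omar plays T at [Hi] → Pia plays Stay at [Hi-T] → (1, 1)
vs Lo/Out: Pia plays Lo → (1, 6)
vs Lo/Stay: Pia plays Lo → (1, 6)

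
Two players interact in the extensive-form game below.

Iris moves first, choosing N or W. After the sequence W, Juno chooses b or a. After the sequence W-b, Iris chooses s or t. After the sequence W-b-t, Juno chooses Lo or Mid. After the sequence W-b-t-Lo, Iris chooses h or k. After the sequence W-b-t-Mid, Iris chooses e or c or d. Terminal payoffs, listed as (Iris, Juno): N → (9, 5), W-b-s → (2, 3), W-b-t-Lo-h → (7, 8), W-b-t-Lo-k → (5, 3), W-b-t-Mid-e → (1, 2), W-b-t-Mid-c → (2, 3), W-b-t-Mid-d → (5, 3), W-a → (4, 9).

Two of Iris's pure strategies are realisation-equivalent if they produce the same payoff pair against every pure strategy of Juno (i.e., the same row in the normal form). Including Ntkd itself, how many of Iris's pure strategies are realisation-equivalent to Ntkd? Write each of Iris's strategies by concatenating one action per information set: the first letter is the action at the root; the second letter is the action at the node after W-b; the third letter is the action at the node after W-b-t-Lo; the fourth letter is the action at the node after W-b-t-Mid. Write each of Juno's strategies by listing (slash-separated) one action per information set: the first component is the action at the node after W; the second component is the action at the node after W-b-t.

Row for Ntkd (columns b/Lo, b/Mid, a/Lo, a/Mid): (9,5) (9,5) (9,5) (9,5).
Under Ntkd, Iris's choice at the node after W-b and at the node after W-b-t-Lo and at the node after W-b-t-Mid can never be reached regardless of what Juno does, so varying those choices leaves every outcome unchanged.
Holding the reachable choices fixed and varying the unreachable ones freely already gives 2 × 2 × 3 = 12 equivalent strategies.
No other strategy reproduces this row, so those 12 are the full class: Nshe, Nshc, Nshd, Nske, Nskc, Nskd, Nthe, Nthc, Nthd, Ntke, Ntkc, Ntkd.

12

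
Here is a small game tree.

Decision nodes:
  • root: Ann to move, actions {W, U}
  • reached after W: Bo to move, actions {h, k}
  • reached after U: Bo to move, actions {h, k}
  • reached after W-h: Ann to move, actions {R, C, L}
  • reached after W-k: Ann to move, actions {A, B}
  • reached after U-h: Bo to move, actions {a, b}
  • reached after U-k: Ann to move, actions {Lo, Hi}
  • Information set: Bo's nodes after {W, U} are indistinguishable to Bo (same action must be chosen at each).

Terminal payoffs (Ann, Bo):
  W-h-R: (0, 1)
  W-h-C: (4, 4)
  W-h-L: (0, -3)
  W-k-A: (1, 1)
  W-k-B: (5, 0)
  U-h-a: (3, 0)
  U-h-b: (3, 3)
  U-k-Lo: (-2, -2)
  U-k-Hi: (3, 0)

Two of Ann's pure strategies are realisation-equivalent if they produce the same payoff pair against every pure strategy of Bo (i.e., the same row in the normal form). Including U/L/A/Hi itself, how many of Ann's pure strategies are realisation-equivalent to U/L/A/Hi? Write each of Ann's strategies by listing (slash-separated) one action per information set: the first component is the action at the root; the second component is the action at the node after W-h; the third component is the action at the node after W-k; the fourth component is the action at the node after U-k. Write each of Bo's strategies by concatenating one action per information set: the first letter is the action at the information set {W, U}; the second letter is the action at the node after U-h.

6

Row for U/L/A/Hi (columns ha, hb, ka, kb): (3,0) (3,3) (3,0) (3,0).
Under U/L/A/Hi, Ann's choice at the node after W-h and at the node after W-k can never be reached regardless of what Bo does, so varying those choices leaves every outcome unchanged.
Holding the reachable choices fixed and varying the unreachable ones freely already gives 3 × 2 = 6 equivalent strategies.
No other strategy reproduces this row, so those 6 are the full class: U/R/A/Hi, U/R/B/Hi, U/C/A/Hi, U/C/B/Hi, U/L/A/Hi, U/L/B/Hi.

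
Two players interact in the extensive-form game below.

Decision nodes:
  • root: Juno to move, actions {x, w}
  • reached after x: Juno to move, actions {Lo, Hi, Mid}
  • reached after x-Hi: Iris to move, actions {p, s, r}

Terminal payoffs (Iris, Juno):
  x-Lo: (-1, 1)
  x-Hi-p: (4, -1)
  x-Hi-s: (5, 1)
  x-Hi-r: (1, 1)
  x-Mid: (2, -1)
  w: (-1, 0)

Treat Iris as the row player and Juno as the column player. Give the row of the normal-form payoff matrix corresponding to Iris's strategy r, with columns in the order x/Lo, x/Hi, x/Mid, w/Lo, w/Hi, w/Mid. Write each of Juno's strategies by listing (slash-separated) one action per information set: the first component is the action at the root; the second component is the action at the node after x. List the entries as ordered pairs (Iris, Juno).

(-1,1) (1,1) (2,-1) (-1,0) (-1,0) (-1,0)

vs x/Lo: Juno plays x → Juno plays Lo at [x] → (-1, 1)
vs x/Hi: Juno plays x → Juno plays Hi at [x] → Iris plays r at [x-Hi] → (1, 1)
vs x/Mid: Juno plays x → Juno plays Mid at [x] → (2, -1)
vs w/Lo: Juno plays w → (-1, 0)
vs w/Hi: Juno plays w → (-1, 0)
vs w/Mid: Juno plays w → (-1, 0)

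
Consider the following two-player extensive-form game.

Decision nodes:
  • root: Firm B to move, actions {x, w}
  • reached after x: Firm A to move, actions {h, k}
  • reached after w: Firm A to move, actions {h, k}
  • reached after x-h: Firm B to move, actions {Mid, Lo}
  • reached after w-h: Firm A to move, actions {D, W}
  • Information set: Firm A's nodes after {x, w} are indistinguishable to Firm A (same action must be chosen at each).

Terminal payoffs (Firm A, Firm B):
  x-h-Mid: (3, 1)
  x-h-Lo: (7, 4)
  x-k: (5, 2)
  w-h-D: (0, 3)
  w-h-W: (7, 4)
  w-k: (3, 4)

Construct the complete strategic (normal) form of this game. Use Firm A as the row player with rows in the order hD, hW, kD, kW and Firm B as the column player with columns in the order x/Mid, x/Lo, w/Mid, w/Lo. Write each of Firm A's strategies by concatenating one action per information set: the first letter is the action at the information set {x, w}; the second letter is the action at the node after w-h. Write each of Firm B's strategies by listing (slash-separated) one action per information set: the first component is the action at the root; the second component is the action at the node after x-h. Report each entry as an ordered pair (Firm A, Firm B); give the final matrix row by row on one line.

        x/Mid     x/Lo    w/Mid     w/Lo
  hD    (3,1)    (7,4)    (0,3)    (0,3)
  hW    (3,1)    (7,4)    (7,4)    (7,4)
  kD    (5,2)    (5,2)    (3,4)    (3,4)
  kW    (5,2)    (5,2)    (3,4)    (3,4)

hD: (3,1) (7,4) (0,3) (0,3) | hW: (3,1) (7,4) (7,4) (7,4) | kD: (5,2) (5,2) (3,4) (3,4) | kW: (5,2) (5,2) (3,4) (3,4)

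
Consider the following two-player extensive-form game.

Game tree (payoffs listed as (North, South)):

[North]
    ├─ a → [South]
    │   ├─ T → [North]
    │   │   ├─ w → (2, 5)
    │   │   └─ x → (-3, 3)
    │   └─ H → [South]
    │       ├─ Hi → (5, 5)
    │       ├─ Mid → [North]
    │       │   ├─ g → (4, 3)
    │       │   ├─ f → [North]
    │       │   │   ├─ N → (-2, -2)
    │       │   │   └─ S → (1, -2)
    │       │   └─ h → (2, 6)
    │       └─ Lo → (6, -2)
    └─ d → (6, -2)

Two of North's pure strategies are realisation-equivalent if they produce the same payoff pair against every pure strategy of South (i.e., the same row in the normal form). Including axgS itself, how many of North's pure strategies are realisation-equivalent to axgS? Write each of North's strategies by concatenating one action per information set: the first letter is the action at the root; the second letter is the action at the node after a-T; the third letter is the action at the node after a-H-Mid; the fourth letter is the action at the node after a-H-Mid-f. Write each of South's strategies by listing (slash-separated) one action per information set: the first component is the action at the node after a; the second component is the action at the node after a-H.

2

Row for axgS (columns T/Hi, T/Mid, T/Lo, H/Hi, H/Mid, H/Lo): (-3,3) (-3,3) (-3,3) (5,5) (4,3) (6,-2).
Under axgS, North's choice at the node after a-H-Mid-f can never be reached regardless of what South does, so varying those choices leaves every outcome unchanged.
Holding the reachable choices fixed and varying the unreachable one freely already gives 2 equivalent strategies.
No other strategy reproduces this row, so those 2 are the full class: axgN, axgS.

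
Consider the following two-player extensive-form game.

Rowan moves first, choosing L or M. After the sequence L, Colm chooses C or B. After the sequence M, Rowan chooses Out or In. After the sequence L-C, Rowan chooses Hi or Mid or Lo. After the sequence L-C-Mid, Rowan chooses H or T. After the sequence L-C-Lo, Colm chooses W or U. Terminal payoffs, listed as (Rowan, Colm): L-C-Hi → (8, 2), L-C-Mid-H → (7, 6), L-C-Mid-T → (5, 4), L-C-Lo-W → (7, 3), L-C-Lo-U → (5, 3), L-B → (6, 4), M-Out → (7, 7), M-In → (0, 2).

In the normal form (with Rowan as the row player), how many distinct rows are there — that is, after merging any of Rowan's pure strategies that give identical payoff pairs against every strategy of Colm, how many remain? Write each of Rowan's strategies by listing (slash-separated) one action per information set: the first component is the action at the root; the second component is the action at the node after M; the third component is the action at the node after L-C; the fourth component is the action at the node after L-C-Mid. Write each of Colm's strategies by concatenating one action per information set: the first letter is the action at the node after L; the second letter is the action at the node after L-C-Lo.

6

Rowan has 24 pure strategies: L/Out/Hi/H, L/Out/Hi/T, L/Out/Mid/H, L/Out/Mid/T, L/Out/Lo/H, L/Out/Lo/T, L/In/Hi/H, L/In/Hi/T, L/In/Mid/H, L/In/Mid/T, L/In/Lo/H, L/In/Lo/T, M/Out/Hi/H, M/Out/Hi/T, M/Out/Mid/H, M/Out/Mid/T, M/Out/Lo/H, M/Out/Lo/T, M/In/Hi/H, M/In/Hi/T, M/In/Mid/H, M/In/Mid/T, M/In/Lo/H, M/In/Lo/T. Columns: CW, CU, BW, BU.
{L/Out/Hi/H, L/Out/Hi/T, L/In/Hi/H, L/In/Hi/T} → row (8,2) (8,2) (6,4) (6,4)
{L/Out/Mid/H, L/In/Mid/H} → row (7,6) (7,6) (6,4) (6,4)
{L/Out/Mid/T, L/In/Mid/T} → row (5,4) (5,4) (6,4) (6,4)
{L/Out/Lo/H, L/Out/Lo/T, L/In/Lo/H, L/In/Lo/T} → row (7,3) (5,3) (6,4) (6,4)
{M/Out/Hi/H, M/Out/Hi/T, M/Out/Mid/H, M/Out/Mid/T, M/Out/Lo/H, M/Out/Lo/T} → row (7,7) (7,7) (7,7) (7,7)
{M/In/Hi/H, M/In/Hi/T, M/In/Mid/H, M/In/Mid/T, M/In/Lo/H, M/In/Lo/T} → row (0,2) (0,2) (0,2) (0,2)
That's 6 distinct rows out of 24 strategies.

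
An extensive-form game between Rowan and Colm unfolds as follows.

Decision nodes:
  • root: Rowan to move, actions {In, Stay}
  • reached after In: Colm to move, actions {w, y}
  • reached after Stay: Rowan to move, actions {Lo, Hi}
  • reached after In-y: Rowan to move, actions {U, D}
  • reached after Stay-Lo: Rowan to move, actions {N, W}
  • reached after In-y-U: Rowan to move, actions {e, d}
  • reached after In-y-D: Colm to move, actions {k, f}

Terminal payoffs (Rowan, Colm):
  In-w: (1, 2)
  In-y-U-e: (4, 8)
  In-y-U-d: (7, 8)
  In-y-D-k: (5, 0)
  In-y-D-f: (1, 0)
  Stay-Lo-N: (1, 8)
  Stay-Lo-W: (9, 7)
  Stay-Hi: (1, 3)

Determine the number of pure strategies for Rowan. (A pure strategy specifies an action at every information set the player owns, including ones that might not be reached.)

Rowan owns the root with actions {In, Stay} — two choices.
Rowan owns the node after Stay with actions {Lo, Hi} — two choices.
Rowan owns the node after In-y with actions {U, D} — two choices.
Rowan owns the node after Stay-Lo with actions {N, W} — two choices.
Rowan owns the node after In-y-U with actions {e, d} — two choices.
A pure strategy fixes one action at each information set independently, so the count is the product 2 × 2 × 2 × 2 × 2 = 32.
(For reference, Colm has 4 pure strategies, giving a 32×4 normal-form matrix.)

32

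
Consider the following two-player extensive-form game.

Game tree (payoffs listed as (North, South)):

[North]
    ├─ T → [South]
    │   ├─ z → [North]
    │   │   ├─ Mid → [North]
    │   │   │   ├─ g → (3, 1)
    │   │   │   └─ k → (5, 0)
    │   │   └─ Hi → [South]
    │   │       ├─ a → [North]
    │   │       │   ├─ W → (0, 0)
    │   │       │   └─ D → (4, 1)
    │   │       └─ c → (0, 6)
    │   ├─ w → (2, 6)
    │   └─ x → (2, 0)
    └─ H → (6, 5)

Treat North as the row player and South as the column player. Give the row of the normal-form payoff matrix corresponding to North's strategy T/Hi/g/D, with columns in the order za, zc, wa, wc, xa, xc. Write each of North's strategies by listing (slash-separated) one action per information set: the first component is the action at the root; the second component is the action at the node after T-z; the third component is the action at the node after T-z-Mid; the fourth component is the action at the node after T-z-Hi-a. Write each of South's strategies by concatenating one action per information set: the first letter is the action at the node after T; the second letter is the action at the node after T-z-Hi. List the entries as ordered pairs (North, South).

(4,1) (0,6) (2,6) (2,6) (2,0) (2,0)

vs za: North plays T → South plays z at [T] → North plays Hi at [T-z] → South plays a at [T-z-Hi] → North plays D at [T-z-Hi-a] → (4, 1)
vs zc: North plays T → South plays z at [T] → North plays Hi at [T-z] → South plays c at [T-z-Hi] → (0, 6)
vs wa: North plays T → South plays w at [T] → (2, 6)
vs wc: North plays T → South plays w at [T] → (2, 6)
vs xa: North plays T → South plays x at [T] → (2, 0)
vs xc: North plays T → South plays x at [T] → (2, 0)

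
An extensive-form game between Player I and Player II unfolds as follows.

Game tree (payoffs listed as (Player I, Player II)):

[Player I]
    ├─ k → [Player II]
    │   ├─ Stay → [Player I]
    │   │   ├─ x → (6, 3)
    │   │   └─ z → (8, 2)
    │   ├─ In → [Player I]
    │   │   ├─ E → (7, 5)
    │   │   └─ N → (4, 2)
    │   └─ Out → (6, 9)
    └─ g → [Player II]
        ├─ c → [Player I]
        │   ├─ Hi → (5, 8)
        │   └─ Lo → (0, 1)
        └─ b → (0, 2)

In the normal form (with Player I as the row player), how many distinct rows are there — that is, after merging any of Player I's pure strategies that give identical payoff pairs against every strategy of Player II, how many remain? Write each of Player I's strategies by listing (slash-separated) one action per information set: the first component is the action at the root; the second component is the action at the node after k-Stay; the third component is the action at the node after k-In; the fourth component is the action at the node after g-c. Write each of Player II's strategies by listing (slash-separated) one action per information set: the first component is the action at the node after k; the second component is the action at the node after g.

6

Player I has 16 pure strategies: k/x/E/Hi, k/x/E/Lo, k/x/N/Hi, k/x/N/Lo, k/z/E/Hi, k/z/E/Lo, k/z/N/Hi, k/z/N/Lo, g/x/E/Hi, g/x/E/Lo, g/x/N/Hi, g/x/N/Lo, g/z/E/Hi, g/z/E/Lo, g/z/N/Hi, g/z/N/Lo. Columns: Stay/c, Stay/b, In/c, In/b, Out/c, Out/b.
{k/x/E/Hi, k/x/E/Lo} → row (6,3) (6,3) (7,5) (7,5) (6,9) (6,9)
{k/x/N/Hi, k/x/N/Lo} → row (6,3) (6,3) (4,2) (4,2) (6,9) (6,9)
{k/z/E/Hi, k/z/E/Lo} → row (8,2) (8,2) (7,5) (7,5) (6,9) (6,9)
{k/z/N/Hi, k/z/N/Lo} → row (8,2) (8,2) (4,2) (4,2) (6,9) (6,9)
{g/x/E/Hi, g/x/N/Hi, g/z/E/Hi, g/z/N/Hi} → row (5,8) (0,2) (5,8) (0,2) (5,8) (0,2)
{g/x/E/Lo, g/x/N/Lo, g/z/E/Lo, g/z/N/Lo} → row (0,1) (0,2) (0,1) (0,2) (0,1) (0,2)
That's 6 distinct rows out of 16 strategies.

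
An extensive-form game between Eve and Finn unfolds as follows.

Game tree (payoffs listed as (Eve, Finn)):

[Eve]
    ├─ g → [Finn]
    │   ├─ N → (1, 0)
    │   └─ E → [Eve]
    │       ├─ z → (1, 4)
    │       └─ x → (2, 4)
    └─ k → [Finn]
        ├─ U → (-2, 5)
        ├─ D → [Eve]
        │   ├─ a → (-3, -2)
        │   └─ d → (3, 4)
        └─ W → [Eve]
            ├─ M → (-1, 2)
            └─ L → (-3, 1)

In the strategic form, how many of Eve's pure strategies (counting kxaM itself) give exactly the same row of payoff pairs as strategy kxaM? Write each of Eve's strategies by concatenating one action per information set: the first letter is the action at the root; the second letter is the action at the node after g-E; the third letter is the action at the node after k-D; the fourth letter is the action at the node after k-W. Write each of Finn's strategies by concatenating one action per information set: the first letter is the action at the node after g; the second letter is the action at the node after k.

Row for kxaM (columns NU, ND, NW, EU, ED, EW): (-2,5) (-3,-2) (-1,2) (-2,5) (-3,-2) (-1,2).
Under kxaM, Eve's choice at the node after g-E can never be reached regardless of what Finn does, so varying those choices leaves every outcome unchanged.
Holding the reachable choices fixed and varying the unreachable one freely already gives 2 equivalent strategies.
No other strategy reproduces this row, so those 2 are the full class: kzaM, kxaM.

2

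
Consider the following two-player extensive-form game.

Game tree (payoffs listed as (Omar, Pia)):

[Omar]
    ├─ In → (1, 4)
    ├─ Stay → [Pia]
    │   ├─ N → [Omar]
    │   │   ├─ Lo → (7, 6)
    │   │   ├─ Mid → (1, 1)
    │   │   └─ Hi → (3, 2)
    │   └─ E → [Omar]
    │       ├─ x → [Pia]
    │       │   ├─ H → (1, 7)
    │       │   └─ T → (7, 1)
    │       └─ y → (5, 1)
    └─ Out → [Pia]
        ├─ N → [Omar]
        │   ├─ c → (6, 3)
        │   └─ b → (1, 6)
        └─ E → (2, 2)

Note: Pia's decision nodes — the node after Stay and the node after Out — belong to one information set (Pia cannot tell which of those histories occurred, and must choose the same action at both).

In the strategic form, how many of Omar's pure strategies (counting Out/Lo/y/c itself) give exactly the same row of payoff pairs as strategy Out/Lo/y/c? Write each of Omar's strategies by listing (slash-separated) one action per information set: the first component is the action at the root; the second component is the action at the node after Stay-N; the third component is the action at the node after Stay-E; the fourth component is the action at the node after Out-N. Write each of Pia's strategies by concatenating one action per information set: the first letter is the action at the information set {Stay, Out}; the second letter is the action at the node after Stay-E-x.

Row for Out/Lo/y/c (columns NH, NT, EH, ET): (6,3) (6,3) (2,2) (2,2).
Under Out/Lo/y/c, Omar's choice at the node after Stay-N and at the node after Stay-E can never be reached regardless of what Pia does, so varying those choices leaves every outcome unchanged.
Holding the reachable choices fixed and varying the unreachable ones freely already gives 3 × 2 = 6 equivalent strategies.
No other strategy reproduces this row, so those 6 are the full class: Out/Lo/x/c, Out/Lo/y/c, Out/Mid/x/c, Out/Mid/y/c, Out/Hi/x/c, Out/Hi/y/c.

6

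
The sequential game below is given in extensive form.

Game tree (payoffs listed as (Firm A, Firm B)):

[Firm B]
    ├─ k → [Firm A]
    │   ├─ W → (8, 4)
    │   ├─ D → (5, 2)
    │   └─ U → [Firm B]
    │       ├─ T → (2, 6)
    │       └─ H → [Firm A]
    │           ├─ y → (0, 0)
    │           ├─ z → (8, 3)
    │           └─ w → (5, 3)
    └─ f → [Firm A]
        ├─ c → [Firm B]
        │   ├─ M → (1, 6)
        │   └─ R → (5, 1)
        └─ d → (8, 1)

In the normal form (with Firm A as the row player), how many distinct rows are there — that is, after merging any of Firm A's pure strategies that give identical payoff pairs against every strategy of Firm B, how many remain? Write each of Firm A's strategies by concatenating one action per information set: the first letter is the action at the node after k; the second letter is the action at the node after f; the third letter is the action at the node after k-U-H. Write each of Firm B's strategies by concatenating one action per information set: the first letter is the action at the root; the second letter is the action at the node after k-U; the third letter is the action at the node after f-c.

10

Firm A has 18 pure strategies: Wcy, Wcz, Wcw, Wdy, Wdz, Wdw, Dcy, Dcz, Dcw, Ddy, Ddz, Ddw, Ucy, Ucz, Ucw, Udy, Udz, Udw. Columns: kTM, kTR, kHM, kHR, fTM, fTR, fHM, fHR.
{Wcy, Wcz, Wcw} → row (8,4) (8,4) (8,4) (8,4) (1,6) (5,1) (1,6) (5,1)
{Wdy, Wdz, Wdw} → row (8,4) (8,4) (8,4) (8,4) (8,1) (8,1) (8,1) (8,1)
{Dcy, Dcz, Dcw} → row (5,2) (5,2) (5,2) (5,2) (1,6) (5,1) (1,6) (5,1)
{Ddy, Ddz, Ddw} → row (5,2) (5,2) (5,2) (5,2) (8,1) (8,1) (8,1) (8,1)
{Ucy} → row (2,6) (2,6) (0,0) (0,0) (1,6) (5,1) (1,6) (5,1)
{Ucz} → row (2,6) (2,6) (8,3) (8,3) (1,6) (5,1) (1,6) (5,1)
{Ucw} → row (2,6) (2,6) (5,3) (5,3) (1,6) (5,1) (1,6) (5,1)
{Udy} → row (2,6) (2,6) (0,0) (0,0) (8,1) (8,1) (8,1) (8,1)
{Udz} → row (2,6) (2,6) (8,3) (8,3) (8,1) (8,1) (8,1) (8,1)
{Udw} → row (2,6) (2,6) (5,3) (5,3) (8,1) (8,1) (8,1) (8,1)
That's 10 distinct rows out of 18 strategies.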